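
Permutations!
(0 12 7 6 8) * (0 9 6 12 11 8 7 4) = (0 11 8 9 6 7 12 4) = [11, 1, 2, 3, 0, 5, 7, 12, 9, 6, 10, 8, 4]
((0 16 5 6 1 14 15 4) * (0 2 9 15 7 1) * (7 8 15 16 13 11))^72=((0 13 11 7 1 14 8 15 4 2 9 16 5 6))^72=(0 11 1 8 4 9 5)(2 16 6 13 7 14 15)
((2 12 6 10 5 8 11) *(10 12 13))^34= (2 8 10)(5 13 11)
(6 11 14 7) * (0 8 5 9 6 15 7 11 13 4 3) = (0 8 5 9 6 13 4 3)(7 15)(11 14) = [8, 1, 2, 0, 3, 9, 13, 15, 5, 6, 10, 14, 12, 4, 11, 7]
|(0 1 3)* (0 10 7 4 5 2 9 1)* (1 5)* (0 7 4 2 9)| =12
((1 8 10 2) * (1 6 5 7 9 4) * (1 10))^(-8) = ((1 8)(2 6 5 7 9 4 10))^(-8) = (2 10 4 9 7 5 6)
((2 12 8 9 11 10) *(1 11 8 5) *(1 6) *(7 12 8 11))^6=((1 7 12 5 6)(2 8 9 11 10))^6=(1 7 12 5 6)(2 8 9 11 10)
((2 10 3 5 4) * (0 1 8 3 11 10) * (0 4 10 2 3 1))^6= ((1 8)(2 4 3 5 10 11))^6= (11)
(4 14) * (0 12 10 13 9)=(0 12 10 13 9)(4 14)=[12, 1, 2, 3, 14, 5, 6, 7, 8, 0, 13, 11, 10, 9, 4]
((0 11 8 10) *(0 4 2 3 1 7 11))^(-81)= ((1 7 11 8 10 4 2 3))^(-81)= (1 3 2 4 10 8 11 7)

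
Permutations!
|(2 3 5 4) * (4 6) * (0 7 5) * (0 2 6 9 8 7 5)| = 10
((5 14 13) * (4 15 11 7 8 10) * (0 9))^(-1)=((0 9)(4 15 11 7 8 10)(5 14 13))^(-1)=(0 9)(4 10 8 7 11 15)(5 13 14)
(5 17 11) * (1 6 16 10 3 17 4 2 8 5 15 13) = [0, 6, 8, 17, 2, 4, 16, 7, 5, 9, 3, 15, 12, 1, 14, 13, 10, 11] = (1 6 16 10 3 17 11 15 13)(2 8 5 4)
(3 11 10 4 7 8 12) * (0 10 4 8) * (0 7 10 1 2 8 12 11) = [1, 2, 8, 0, 10, 5, 6, 7, 11, 9, 12, 4, 3] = (0 1 2 8 11 4 10 12 3)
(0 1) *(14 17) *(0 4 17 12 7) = (0 1 4 17 14 12 7) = [1, 4, 2, 3, 17, 5, 6, 0, 8, 9, 10, 11, 7, 13, 12, 15, 16, 14]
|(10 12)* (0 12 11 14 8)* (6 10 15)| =|(0 12 15 6 10 11 14 8)| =8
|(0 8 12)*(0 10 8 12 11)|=|(0 12 10 8 11)|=5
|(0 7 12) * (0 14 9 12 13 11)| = 12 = |(0 7 13 11)(9 12 14)|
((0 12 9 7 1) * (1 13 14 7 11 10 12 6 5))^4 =((0 6 5 1)(7 13 14)(9 11 10 12))^4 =(7 13 14)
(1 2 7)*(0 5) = (0 5)(1 2 7) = [5, 2, 7, 3, 4, 0, 6, 1]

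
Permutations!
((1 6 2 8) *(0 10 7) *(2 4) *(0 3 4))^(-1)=(0 6 1 8 2 4 3 7 10)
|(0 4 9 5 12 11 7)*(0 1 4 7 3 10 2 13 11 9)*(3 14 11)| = 12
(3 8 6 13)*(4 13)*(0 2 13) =(0 2 13 3 8 6 4) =[2, 1, 13, 8, 0, 5, 4, 7, 6, 9, 10, 11, 12, 3]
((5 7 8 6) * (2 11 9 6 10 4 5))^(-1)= (2 6 9 11)(4 10 8 7 5)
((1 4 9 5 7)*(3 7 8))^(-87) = (1 8 4 3 9 7 5)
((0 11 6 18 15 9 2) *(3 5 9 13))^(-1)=((0 11 6 18 15 13 3 5 9 2))^(-1)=(0 2 9 5 3 13 15 18 6 11)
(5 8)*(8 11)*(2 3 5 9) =[0, 1, 3, 5, 4, 11, 6, 7, 9, 2, 10, 8] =(2 3 5 11 8 9)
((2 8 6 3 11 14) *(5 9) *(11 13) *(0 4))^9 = (0 4)(2 6 13 14 8 3 11)(5 9)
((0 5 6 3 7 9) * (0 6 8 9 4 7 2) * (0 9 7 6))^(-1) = (0 9 2 3 6 4 7 8 5)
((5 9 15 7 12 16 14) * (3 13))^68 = (5 16 7 9 14 12 15)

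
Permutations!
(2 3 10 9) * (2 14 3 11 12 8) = (2 11 12 8)(3 10 9 14) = [0, 1, 11, 10, 4, 5, 6, 7, 2, 14, 9, 12, 8, 13, 3]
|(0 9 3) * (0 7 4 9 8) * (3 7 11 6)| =6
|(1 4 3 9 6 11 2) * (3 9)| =|(1 4 9 6 11 2)| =6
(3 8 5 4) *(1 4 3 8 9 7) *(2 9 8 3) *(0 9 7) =(0 9)(1 4 3 8 5 2 7) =[9, 4, 7, 8, 3, 2, 6, 1, 5, 0]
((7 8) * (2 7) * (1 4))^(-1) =(1 4)(2 8 7)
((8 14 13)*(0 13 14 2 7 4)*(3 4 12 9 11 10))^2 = ((14)(0 13 8 2 7 12 9 11 10 3 4))^2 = (14)(0 8 7 9 10 4 13 2 12 11 3)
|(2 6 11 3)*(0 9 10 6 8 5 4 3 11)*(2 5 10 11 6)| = 12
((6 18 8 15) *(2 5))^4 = (18)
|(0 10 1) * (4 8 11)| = |(0 10 1)(4 8 11)| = 3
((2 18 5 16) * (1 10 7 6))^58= (1 7)(2 5)(6 10)(16 18)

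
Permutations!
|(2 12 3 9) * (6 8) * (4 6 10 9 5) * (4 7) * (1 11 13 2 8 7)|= 21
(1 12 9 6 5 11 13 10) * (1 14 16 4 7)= (1 12 9 6 5 11 13 10 14 16 4 7)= [0, 12, 2, 3, 7, 11, 5, 1, 8, 6, 14, 13, 9, 10, 16, 15, 4]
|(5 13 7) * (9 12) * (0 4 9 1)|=15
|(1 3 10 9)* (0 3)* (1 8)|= 6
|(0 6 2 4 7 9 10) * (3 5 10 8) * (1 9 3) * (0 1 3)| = 30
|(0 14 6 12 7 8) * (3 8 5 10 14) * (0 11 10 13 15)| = 12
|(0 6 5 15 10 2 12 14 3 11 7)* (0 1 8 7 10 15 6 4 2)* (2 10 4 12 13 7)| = 70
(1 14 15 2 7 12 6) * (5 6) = (1 14 15 2 7 12 5 6) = [0, 14, 7, 3, 4, 6, 1, 12, 8, 9, 10, 11, 5, 13, 15, 2]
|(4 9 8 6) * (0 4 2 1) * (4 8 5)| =15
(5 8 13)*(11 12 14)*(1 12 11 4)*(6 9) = (1 12 14 4)(5 8 13)(6 9) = [0, 12, 2, 3, 1, 8, 9, 7, 13, 6, 10, 11, 14, 5, 4]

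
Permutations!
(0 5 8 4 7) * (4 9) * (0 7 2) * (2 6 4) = [5, 1, 0, 3, 6, 8, 4, 7, 9, 2] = (0 5 8 9 2)(4 6)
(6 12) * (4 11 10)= [0, 1, 2, 3, 11, 5, 12, 7, 8, 9, 4, 10, 6]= (4 11 10)(6 12)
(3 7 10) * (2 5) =(2 5)(3 7 10) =[0, 1, 5, 7, 4, 2, 6, 10, 8, 9, 3]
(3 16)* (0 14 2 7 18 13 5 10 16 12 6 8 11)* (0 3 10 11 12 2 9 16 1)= [14, 0, 7, 2, 4, 11, 8, 18, 12, 16, 1, 3, 6, 5, 9, 15, 10, 17, 13]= (0 14 9 16 10 1)(2 7 18 13 5 11 3)(6 8 12)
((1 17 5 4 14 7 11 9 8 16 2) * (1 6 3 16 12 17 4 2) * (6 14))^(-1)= (1 16 3 6 4)(2 5 17 12 8 9 11 7 14)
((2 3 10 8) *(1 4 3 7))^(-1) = (1 7 2 8 10 3 4)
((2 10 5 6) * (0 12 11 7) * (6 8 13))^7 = (0 7 11 12)(2 10 5 8 13 6) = ((0 12 11 7)(2 10 5 8 13 6))^7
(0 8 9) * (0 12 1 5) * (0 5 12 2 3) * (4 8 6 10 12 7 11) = [6, 7, 3, 0, 8, 5, 10, 11, 9, 2, 12, 4, 1] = (0 6 10 12 1 7 11 4 8 9 2 3)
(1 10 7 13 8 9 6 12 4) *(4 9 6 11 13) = (1 10 7 4)(6 12 9 11 13 8) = [0, 10, 2, 3, 1, 5, 12, 4, 6, 11, 7, 13, 9, 8]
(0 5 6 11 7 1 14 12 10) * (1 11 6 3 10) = (0 5 3 10)(1 14 12)(7 11) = [5, 14, 2, 10, 4, 3, 6, 11, 8, 9, 0, 7, 1, 13, 12]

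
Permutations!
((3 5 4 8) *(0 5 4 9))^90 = (9)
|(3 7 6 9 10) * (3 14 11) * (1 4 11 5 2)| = 11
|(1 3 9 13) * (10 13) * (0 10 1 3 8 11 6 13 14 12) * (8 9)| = |(0 10 14 12)(1 9)(3 8 11 6 13)| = 20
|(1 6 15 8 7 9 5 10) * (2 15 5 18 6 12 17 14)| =|(1 12 17 14 2 15 8 7 9 18 6 5 10)| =13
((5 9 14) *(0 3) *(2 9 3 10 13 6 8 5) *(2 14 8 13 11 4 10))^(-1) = ((14)(0 2 9 8 5 3)(4 10 11)(6 13))^(-1) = (14)(0 3 5 8 9 2)(4 11 10)(6 13)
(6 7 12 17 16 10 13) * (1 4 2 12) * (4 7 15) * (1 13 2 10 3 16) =[0, 7, 12, 16, 10, 5, 15, 13, 8, 9, 2, 11, 17, 6, 14, 4, 3, 1] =(1 7 13 6 15 4 10 2 12 17)(3 16)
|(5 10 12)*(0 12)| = 4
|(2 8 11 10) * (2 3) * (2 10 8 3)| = |(2 3 10)(8 11)| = 6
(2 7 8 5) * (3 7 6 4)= [0, 1, 6, 7, 3, 2, 4, 8, 5]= (2 6 4 3 7 8 5)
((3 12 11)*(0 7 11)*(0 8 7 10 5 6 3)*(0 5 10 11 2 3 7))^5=(0 2 11 3 5 12 6 8 7)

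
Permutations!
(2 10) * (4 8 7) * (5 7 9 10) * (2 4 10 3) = (2 5 7 10 4 8 9 3) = [0, 1, 5, 2, 8, 7, 6, 10, 9, 3, 4]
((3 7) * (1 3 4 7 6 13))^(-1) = ((1 3 6 13)(4 7))^(-1) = (1 13 6 3)(4 7)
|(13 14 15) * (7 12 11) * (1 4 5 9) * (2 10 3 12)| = 12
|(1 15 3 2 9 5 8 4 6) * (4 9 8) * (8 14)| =|(1 15 3 2 14 8 9 5 4 6)| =10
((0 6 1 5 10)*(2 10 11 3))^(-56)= (11)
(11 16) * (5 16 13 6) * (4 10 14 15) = (4 10 14 15)(5 16 11 13 6) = [0, 1, 2, 3, 10, 16, 5, 7, 8, 9, 14, 13, 12, 6, 15, 4, 11]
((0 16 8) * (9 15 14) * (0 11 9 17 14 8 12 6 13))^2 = ((0 16 12 6 13)(8 11 9 15)(14 17))^2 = (17)(0 12 13 16 6)(8 9)(11 15)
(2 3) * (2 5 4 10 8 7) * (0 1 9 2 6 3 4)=(0 1 9 2 4 10 8 7 6 3 5)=[1, 9, 4, 5, 10, 0, 3, 6, 7, 2, 8]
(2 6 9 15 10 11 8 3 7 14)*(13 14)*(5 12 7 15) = [0, 1, 6, 15, 4, 12, 9, 13, 3, 5, 11, 8, 7, 14, 2, 10] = (2 6 9 5 12 7 13 14)(3 15 10 11 8)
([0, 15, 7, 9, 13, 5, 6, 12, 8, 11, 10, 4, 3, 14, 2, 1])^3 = [0, 15, 3, 4, 2, 5, 6, 9, 8, 13, 10, 14, 11, 7, 12, 1]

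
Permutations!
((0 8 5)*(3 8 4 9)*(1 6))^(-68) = ((0 4 9 3 8 5)(1 6))^(-68) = (0 8 9)(3 4 5)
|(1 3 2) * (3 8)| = |(1 8 3 2)| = 4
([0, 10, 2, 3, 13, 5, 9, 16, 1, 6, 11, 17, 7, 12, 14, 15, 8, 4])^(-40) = [0, 1, 2, 3, 4, 5, 6, 7, 8, 9, 10, 11, 12, 13, 14, 15, 16, 17]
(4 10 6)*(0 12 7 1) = (0 12 7 1)(4 10 6) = [12, 0, 2, 3, 10, 5, 4, 1, 8, 9, 6, 11, 7]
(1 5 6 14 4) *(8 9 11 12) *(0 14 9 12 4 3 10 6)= (0 14 3 10 6 9 11 4 1 5)(8 12)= [14, 5, 2, 10, 1, 0, 9, 7, 12, 11, 6, 4, 8, 13, 3]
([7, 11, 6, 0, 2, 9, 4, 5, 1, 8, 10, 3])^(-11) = (0 1 5 3 8 7 11 9)(2 6 4)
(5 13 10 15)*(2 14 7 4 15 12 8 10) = (2 14 7 4 15 5 13)(8 10 12) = [0, 1, 14, 3, 15, 13, 6, 4, 10, 9, 12, 11, 8, 2, 7, 5]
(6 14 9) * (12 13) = [0, 1, 2, 3, 4, 5, 14, 7, 8, 6, 10, 11, 13, 12, 9] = (6 14 9)(12 13)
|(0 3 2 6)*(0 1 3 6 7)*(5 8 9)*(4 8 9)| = 6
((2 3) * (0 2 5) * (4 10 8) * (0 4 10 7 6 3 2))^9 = (3 6 7 4 5)(8 10) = ((3 5 4 7 6)(8 10))^9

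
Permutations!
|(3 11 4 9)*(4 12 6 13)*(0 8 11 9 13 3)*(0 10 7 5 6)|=|(0 8 11 12)(3 9 10 7 5 6)(4 13)|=12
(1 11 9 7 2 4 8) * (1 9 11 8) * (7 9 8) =(11)(1 7 2 4) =[0, 7, 4, 3, 1, 5, 6, 2, 8, 9, 10, 11]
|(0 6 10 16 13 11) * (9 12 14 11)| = 9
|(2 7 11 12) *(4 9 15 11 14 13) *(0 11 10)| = |(0 11 12 2 7 14 13 4 9 15 10)| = 11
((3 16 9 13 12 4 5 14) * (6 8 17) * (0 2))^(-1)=((0 2)(3 16 9 13 12 4 5 14)(6 8 17))^(-1)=(0 2)(3 14 5 4 12 13 9 16)(6 17 8)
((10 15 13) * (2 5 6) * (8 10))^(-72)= (15)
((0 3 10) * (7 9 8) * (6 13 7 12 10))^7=((0 3 6 13 7 9 8 12 10))^7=(0 12 9 13 3 10 8 7 6)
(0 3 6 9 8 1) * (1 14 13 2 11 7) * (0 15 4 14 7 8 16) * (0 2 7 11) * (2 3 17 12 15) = (0 17 12 15 4 14 13 7 1 2)(3 6 9 16)(8 11) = [17, 2, 0, 6, 14, 5, 9, 1, 11, 16, 10, 8, 15, 7, 13, 4, 3, 12]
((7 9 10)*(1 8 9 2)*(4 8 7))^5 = ((1 7 2)(4 8 9 10))^5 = (1 2 7)(4 8 9 10)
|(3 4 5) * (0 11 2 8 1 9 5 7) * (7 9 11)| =4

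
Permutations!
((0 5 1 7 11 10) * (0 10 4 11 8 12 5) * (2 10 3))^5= ((1 7 8 12 5)(2 10 3)(4 11))^5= (12)(2 3 10)(4 11)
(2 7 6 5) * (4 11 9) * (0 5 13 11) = (0 5 2 7 6 13 11 9 4) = [5, 1, 7, 3, 0, 2, 13, 6, 8, 4, 10, 9, 12, 11]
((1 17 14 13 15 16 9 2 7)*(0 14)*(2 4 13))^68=((0 14 2 7 1 17)(4 13 15 16 9))^68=(0 2 1)(4 16 13 9 15)(7 17 14)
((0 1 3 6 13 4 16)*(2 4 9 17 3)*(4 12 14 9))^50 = (0 2 14 17 6 4)(1 12 9 3 13 16)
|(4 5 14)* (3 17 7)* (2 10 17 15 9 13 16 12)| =|(2 10 17 7 3 15 9 13 16 12)(4 5 14)| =30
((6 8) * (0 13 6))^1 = ((0 13 6 8))^1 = (0 13 6 8)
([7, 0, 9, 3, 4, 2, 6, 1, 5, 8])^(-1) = [1, 7, 5, 3, 4, 8, 6, 0, 9, 2]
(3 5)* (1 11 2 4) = (1 11 2 4)(3 5) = [0, 11, 4, 5, 1, 3, 6, 7, 8, 9, 10, 2]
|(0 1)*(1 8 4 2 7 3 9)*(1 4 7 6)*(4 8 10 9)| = |(0 10 9 8 7 3 4 2 6 1)| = 10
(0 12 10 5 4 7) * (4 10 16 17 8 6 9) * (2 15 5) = (0 12 16 17 8 6 9 4 7)(2 15 5 10) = [12, 1, 15, 3, 7, 10, 9, 0, 6, 4, 2, 11, 16, 13, 14, 5, 17, 8]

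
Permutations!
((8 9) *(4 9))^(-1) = ((4 9 8))^(-1) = (4 8 9)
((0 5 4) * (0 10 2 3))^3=((0 5 4 10 2 3))^3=(0 10)(2 5)(3 4)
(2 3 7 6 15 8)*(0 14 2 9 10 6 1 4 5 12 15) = [14, 4, 3, 7, 5, 12, 0, 1, 9, 10, 6, 11, 15, 13, 2, 8] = (0 14 2 3 7 1 4 5 12 15 8 9 10 6)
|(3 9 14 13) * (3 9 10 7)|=3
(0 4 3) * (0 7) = (0 4 3 7) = [4, 1, 2, 7, 3, 5, 6, 0]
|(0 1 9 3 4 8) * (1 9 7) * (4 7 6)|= 8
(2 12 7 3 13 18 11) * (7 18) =[0, 1, 12, 13, 4, 5, 6, 3, 8, 9, 10, 2, 18, 7, 14, 15, 16, 17, 11] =(2 12 18 11)(3 13 7)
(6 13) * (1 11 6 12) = (1 11 6 13 12) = [0, 11, 2, 3, 4, 5, 13, 7, 8, 9, 10, 6, 1, 12]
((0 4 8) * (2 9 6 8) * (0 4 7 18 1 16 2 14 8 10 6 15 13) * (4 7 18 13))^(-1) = ((0 18 1 16 2 9 15 4 14 8 7 13)(6 10))^(-1) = (0 13 7 8 14 4 15 9 2 16 1 18)(6 10)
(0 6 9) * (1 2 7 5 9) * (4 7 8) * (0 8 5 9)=(0 6 1 2 5)(4 7 9 8)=[6, 2, 5, 3, 7, 0, 1, 9, 4, 8]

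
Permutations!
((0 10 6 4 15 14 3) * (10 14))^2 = ((0 14 3)(4 15 10 6))^2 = (0 3 14)(4 10)(6 15)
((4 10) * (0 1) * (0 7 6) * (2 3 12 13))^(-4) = (13)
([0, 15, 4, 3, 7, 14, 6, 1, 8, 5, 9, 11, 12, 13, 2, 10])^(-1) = [0, 7, 14, 3, 2, 9, 6, 4, 8, 10, 15, 11, 12, 13, 5, 1]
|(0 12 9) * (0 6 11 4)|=6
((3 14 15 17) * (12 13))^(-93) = (3 17 15 14)(12 13)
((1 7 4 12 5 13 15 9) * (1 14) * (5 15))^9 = (1 4 15 14 7 12 9)(5 13)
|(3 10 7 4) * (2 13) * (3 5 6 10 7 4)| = |(2 13)(3 7)(4 5 6 10)| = 4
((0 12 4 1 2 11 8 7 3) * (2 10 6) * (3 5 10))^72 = ((0 12 4 1 3)(2 11 8 7 5 10 6))^72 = (0 4 3 12 1)(2 8 5 6 11 7 10)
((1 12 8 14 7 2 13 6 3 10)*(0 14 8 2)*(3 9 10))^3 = (14)(1 13 10 2 9 12 6)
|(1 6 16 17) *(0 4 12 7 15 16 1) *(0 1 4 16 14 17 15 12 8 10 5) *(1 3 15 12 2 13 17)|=|(0 16 12 7 2 13 17 3 15 14 1 6 4 8 10 5)|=16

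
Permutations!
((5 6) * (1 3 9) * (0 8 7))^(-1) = ((0 8 7)(1 3 9)(5 6))^(-1) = (0 7 8)(1 9 3)(5 6)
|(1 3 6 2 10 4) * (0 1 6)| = 12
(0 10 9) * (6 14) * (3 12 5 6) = (0 10 9)(3 12 5 6 14) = [10, 1, 2, 12, 4, 6, 14, 7, 8, 0, 9, 11, 5, 13, 3]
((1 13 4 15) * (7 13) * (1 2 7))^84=((2 7 13 4 15))^84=(2 15 4 13 7)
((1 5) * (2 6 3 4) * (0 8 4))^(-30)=(8)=((0 8 4 2 6 3)(1 5))^(-30)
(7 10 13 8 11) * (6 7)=(6 7 10 13 8 11)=[0, 1, 2, 3, 4, 5, 7, 10, 11, 9, 13, 6, 12, 8]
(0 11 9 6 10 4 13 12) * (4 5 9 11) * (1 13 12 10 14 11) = (0 4 12)(1 13 10 5 9 6 14 11) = [4, 13, 2, 3, 12, 9, 14, 7, 8, 6, 5, 1, 0, 10, 11]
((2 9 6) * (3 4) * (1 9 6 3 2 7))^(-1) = (1 7 6 2 4 3 9)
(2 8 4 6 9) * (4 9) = (2 8 9)(4 6) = [0, 1, 8, 3, 6, 5, 4, 7, 9, 2]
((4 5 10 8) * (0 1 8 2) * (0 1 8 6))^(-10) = ((0 8 4 5 10 2 1 6))^(-10) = (0 1 10 4)(2 5 8 6)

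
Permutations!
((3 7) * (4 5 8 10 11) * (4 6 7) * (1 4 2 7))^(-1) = ((1 4 5 8 10 11 6)(2 7 3))^(-1) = (1 6 11 10 8 5 4)(2 3 7)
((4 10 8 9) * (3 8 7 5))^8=((3 8 9 4 10 7 5))^8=(3 8 9 4 10 7 5)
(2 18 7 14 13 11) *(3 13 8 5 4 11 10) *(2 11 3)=(2 18 7 14 8 5 4 3 13 10)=[0, 1, 18, 13, 3, 4, 6, 14, 5, 9, 2, 11, 12, 10, 8, 15, 16, 17, 7]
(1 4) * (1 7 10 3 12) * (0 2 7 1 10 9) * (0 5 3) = [2, 4, 7, 12, 1, 3, 6, 9, 8, 5, 0, 11, 10] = (0 2 7 9 5 3 12 10)(1 4)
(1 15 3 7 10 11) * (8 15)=(1 8 15 3 7 10 11)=[0, 8, 2, 7, 4, 5, 6, 10, 15, 9, 11, 1, 12, 13, 14, 3]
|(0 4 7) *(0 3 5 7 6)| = |(0 4 6)(3 5 7)| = 3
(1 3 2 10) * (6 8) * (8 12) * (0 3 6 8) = (0 3 2 10 1 6 12) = [3, 6, 10, 2, 4, 5, 12, 7, 8, 9, 1, 11, 0]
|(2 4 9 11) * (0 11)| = |(0 11 2 4 9)| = 5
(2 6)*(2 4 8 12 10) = (2 6 4 8 12 10) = [0, 1, 6, 3, 8, 5, 4, 7, 12, 9, 2, 11, 10]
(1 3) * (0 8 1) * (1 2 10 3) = (0 8 2 10 3) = [8, 1, 10, 0, 4, 5, 6, 7, 2, 9, 3]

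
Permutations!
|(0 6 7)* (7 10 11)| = 5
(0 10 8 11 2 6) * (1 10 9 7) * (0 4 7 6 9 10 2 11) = (11)(0 10 8)(1 2 9 6 4 7) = [10, 2, 9, 3, 7, 5, 4, 1, 0, 6, 8, 11]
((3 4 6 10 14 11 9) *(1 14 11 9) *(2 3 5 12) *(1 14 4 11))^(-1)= ((1 4 6 10)(2 3 11 14 9 5 12))^(-1)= (1 10 6 4)(2 12 5 9 14 11 3)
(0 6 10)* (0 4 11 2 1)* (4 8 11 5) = (0 6 10 8 11 2 1)(4 5) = [6, 0, 1, 3, 5, 4, 10, 7, 11, 9, 8, 2]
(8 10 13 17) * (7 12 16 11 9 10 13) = (7 12 16 11 9 10)(8 13 17) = [0, 1, 2, 3, 4, 5, 6, 12, 13, 10, 7, 9, 16, 17, 14, 15, 11, 8]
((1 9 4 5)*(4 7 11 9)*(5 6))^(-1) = ((1 4 6 5)(7 11 9))^(-1) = (1 5 6 4)(7 9 11)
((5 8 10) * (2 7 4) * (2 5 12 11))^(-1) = (2 11 12 10 8 5 4 7)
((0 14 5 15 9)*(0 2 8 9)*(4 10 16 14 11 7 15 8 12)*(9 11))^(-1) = (0 15 7 11 8 5 14 16 10 4 12 2 9)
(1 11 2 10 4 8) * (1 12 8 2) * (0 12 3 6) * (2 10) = [12, 11, 2, 6, 10, 5, 0, 7, 3, 9, 4, 1, 8] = (0 12 8 3 6)(1 11)(4 10)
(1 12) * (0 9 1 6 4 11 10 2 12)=(0 9 1)(2 12 6 4 11 10)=[9, 0, 12, 3, 11, 5, 4, 7, 8, 1, 2, 10, 6]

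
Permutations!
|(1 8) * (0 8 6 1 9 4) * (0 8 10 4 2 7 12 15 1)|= 11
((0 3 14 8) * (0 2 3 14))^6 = ((0 14 8 2 3))^6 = (0 14 8 2 3)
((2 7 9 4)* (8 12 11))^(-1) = (2 4 9 7)(8 11 12)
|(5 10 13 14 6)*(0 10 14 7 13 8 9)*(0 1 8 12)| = 6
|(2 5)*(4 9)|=2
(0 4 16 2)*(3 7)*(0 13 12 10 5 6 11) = (0 4 16 2 13 12 10 5 6 11)(3 7) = [4, 1, 13, 7, 16, 6, 11, 3, 8, 9, 5, 0, 10, 12, 14, 15, 2]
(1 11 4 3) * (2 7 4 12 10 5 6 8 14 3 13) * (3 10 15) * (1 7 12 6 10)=(1 11 6 8 14)(2 12 15 3 7 4 13)(5 10)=[0, 11, 12, 7, 13, 10, 8, 4, 14, 9, 5, 6, 15, 2, 1, 3]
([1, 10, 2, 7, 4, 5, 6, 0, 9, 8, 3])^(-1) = [7, 0, 2, 10, 4, 5, 6, 3, 9, 8, 1]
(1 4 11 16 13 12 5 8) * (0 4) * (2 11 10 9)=(0 4 10 9 2 11 16 13 12 5 8 1)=[4, 0, 11, 3, 10, 8, 6, 7, 1, 2, 9, 16, 5, 12, 14, 15, 13]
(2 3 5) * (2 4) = (2 3 5 4) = [0, 1, 3, 5, 2, 4]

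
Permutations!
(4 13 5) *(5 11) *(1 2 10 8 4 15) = [0, 2, 10, 3, 13, 15, 6, 7, 4, 9, 8, 5, 12, 11, 14, 1] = (1 2 10 8 4 13 11 5 15)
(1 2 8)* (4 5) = (1 2 8)(4 5) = [0, 2, 8, 3, 5, 4, 6, 7, 1]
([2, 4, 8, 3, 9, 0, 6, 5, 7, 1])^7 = (0 8 5 2 7)(1 4 9)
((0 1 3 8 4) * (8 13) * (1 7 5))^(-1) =((0 7 5 1 3 13 8 4))^(-1) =(0 4 8 13 3 1 5 7)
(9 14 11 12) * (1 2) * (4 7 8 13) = (1 2)(4 7 8 13)(9 14 11 12) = [0, 2, 1, 3, 7, 5, 6, 8, 13, 14, 10, 12, 9, 4, 11]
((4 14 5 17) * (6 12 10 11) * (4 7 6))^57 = (4 17 12)(5 6 11)(7 10 14)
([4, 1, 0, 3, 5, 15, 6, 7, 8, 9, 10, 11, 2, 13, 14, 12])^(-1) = [2, 1, 12, 3, 0, 4, 6, 7, 8, 9, 10, 11, 15, 13, 14, 5]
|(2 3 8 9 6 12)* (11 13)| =6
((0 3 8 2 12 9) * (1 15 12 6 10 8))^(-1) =((0 3 1 15 12 9)(2 6 10 8))^(-1) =(0 9 12 15 1 3)(2 8 10 6)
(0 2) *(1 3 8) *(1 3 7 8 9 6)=(0 2)(1 7 8 3 9 6)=[2, 7, 0, 9, 4, 5, 1, 8, 3, 6]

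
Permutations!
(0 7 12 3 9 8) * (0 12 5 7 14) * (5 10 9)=(0 14)(3 5 7 10 9 8 12)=[14, 1, 2, 5, 4, 7, 6, 10, 12, 8, 9, 11, 3, 13, 0]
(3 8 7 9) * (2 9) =(2 9 3 8 7) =[0, 1, 9, 8, 4, 5, 6, 2, 7, 3]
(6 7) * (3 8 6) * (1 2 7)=(1 2 7 3 8 6)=[0, 2, 7, 8, 4, 5, 1, 3, 6]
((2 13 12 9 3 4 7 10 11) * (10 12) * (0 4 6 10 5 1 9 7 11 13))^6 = ((0 4 11 2)(1 9 3 6 10 13 5)(7 12))^6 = (0 11)(1 5 13 10 6 3 9)(2 4)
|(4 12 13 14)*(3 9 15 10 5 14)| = 9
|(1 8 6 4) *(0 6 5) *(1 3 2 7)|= |(0 6 4 3 2 7 1 8 5)|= 9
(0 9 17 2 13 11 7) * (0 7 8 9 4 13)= (0 4 13 11 8 9 17 2)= [4, 1, 0, 3, 13, 5, 6, 7, 9, 17, 10, 8, 12, 11, 14, 15, 16, 2]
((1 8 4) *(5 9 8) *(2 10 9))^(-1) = ((1 5 2 10 9 8 4))^(-1) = (1 4 8 9 10 2 5)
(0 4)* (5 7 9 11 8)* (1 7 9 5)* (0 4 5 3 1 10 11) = (0 5 9)(1 7 3)(8 10 11) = [5, 7, 2, 1, 4, 9, 6, 3, 10, 0, 11, 8]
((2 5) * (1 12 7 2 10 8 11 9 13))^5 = ((1 12 7 2 5 10 8 11 9 13))^5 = (1 10)(2 9)(5 13)(7 11)(8 12)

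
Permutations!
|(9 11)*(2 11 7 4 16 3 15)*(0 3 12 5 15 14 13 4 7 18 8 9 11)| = |(0 3 14 13 4 16 12 5 15 2)(8 9 18)| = 30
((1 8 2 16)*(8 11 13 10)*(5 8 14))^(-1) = (1 16 2 8 5 14 10 13 11)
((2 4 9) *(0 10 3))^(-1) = ((0 10 3)(2 4 9))^(-1) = (0 3 10)(2 9 4)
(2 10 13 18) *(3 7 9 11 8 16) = (2 10 13 18)(3 7 9 11 8 16) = [0, 1, 10, 7, 4, 5, 6, 9, 16, 11, 13, 8, 12, 18, 14, 15, 3, 17, 2]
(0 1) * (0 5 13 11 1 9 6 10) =(0 9 6 10)(1 5 13 11) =[9, 5, 2, 3, 4, 13, 10, 7, 8, 6, 0, 1, 12, 11]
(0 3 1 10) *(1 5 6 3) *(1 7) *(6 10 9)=(0 7 1 9 6 3 5 10)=[7, 9, 2, 5, 4, 10, 3, 1, 8, 6, 0]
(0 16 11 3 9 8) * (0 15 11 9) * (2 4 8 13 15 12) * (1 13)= (0 16 9 1 13 15 11 3)(2 4 8 12)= [16, 13, 4, 0, 8, 5, 6, 7, 12, 1, 10, 3, 2, 15, 14, 11, 9]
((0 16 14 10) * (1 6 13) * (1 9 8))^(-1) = ((0 16 14 10)(1 6 13 9 8))^(-1) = (0 10 14 16)(1 8 9 13 6)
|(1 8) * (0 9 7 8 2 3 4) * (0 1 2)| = |(0 9 7 8 2 3 4 1)| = 8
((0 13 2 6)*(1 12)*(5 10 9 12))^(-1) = (0 6 2 13)(1 12 9 10 5)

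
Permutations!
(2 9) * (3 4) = (2 9)(3 4) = [0, 1, 9, 4, 3, 5, 6, 7, 8, 2]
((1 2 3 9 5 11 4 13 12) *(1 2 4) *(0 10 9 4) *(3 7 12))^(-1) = (0 1 11 5 9 10)(2 12 7)(3 13 4)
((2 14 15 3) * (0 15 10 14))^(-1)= (0 2 3 15)(10 14)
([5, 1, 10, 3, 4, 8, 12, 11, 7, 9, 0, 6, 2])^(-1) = (0 10 2 12 6 11 7 8 5)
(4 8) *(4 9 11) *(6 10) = (4 8 9 11)(6 10) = [0, 1, 2, 3, 8, 5, 10, 7, 9, 11, 6, 4]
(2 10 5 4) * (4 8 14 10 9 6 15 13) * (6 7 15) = [0, 1, 9, 3, 2, 8, 6, 15, 14, 7, 5, 11, 12, 4, 10, 13] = (2 9 7 15 13 4)(5 8 14 10)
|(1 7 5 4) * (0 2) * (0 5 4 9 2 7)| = |(0 7 4 1)(2 5 9)| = 12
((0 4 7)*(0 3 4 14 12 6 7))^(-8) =((0 14 12 6 7 3 4))^(-8) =(0 4 3 7 6 12 14)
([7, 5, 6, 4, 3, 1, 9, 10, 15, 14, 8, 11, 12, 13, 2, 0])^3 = (0 8 7 15 10)(1 5)(2 14 9 6)(3 4)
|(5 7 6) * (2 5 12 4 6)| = 3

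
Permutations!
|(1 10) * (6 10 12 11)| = 5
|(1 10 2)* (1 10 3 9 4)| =4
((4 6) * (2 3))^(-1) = ((2 3)(4 6))^(-1) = (2 3)(4 6)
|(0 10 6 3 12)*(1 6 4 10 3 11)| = |(0 3 12)(1 6 11)(4 10)| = 6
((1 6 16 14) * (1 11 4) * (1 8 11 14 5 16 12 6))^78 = ((4 8 11)(5 16)(6 12))^78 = (16)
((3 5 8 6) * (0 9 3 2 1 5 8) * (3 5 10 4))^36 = (1 10 4 3 8 6 2)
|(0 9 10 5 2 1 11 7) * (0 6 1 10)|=|(0 9)(1 11 7 6)(2 10 5)|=12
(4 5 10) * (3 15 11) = [0, 1, 2, 15, 5, 10, 6, 7, 8, 9, 4, 3, 12, 13, 14, 11] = (3 15 11)(4 5 10)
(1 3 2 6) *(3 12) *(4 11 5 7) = (1 12 3 2 6)(4 11 5 7) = [0, 12, 6, 2, 11, 7, 1, 4, 8, 9, 10, 5, 3]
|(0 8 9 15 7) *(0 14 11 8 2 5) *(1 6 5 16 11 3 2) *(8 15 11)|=|(0 1 6 5)(2 16 8 9 11 15 7 14 3)|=36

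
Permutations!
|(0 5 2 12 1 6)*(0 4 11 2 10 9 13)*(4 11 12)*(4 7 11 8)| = |(0 5 10 9 13)(1 6 8 4 12)(2 7 11)| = 15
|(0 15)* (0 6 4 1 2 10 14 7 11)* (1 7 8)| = |(0 15 6 4 7 11)(1 2 10 14 8)| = 30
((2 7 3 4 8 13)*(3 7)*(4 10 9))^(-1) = ((2 3 10 9 4 8 13))^(-1) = (2 13 8 4 9 10 3)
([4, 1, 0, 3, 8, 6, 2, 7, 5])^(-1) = (0 2 6 5 8 4)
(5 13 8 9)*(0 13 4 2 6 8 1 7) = (0 13 1 7)(2 6 8 9 5 4) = [13, 7, 6, 3, 2, 4, 8, 0, 9, 5, 10, 11, 12, 1]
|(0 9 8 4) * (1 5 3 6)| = 4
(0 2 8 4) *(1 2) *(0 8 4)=(0 1 2 4 8)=[1, 2, 4, 3, 8, 5, 6, 7, 0]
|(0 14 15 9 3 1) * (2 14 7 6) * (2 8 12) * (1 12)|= 30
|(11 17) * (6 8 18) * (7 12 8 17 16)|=|(6 17 11 16 7 12 8 18)|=8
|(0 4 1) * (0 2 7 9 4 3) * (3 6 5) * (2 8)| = 12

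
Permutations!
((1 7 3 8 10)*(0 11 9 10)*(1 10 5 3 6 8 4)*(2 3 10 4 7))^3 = ((0 11 9 5 10 4 1 2 3 7 6 8))^3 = (0 5 1 7)(2 6 11 10)(3 8 9 4)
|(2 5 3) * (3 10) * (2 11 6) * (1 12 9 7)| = |(1 12 9 7)(2 5 10 3 11 6)| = 12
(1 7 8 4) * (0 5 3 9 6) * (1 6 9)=(9)(0 5 3 1 7 8 4 6)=[5, 7, 2, 1, 6, 3, 0, 8, 4, 9]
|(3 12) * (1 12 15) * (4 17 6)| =|(1 12 3 15)(4 17 6)| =12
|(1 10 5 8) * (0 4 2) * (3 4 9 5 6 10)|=8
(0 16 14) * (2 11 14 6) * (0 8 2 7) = (0 16 6 7)(2 11 14 8) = [16, 1, 11, 3, 4, 5, 7, 0, 2, 9, 10, 14, 12, 13, 8, 15, 6]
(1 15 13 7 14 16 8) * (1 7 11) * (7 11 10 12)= [0, 15, 2, 3, 4, 5, 6, 14, 11, 9, 12, 1, 7, 10, 16, 13, 8]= (1 15 13 10 12 7 14 16 8 11)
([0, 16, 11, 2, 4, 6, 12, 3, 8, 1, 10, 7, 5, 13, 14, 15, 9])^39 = (16)(2 3 7 11)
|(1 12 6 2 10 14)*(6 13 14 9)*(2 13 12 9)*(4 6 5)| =14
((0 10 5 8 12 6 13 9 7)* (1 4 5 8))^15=(0 7 9 13 6 12 8 10)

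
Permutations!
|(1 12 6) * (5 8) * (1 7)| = 4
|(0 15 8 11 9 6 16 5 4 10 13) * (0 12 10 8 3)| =|(0 15 3)(4 8 11 9 6 16 5)(10 13 12)| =21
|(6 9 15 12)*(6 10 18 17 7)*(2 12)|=9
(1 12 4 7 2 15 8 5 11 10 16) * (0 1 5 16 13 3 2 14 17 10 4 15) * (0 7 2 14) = (0 1 12 15 8 16 5 11 4 2 7)(3 14 17 10 13) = [1, 12, 7, 14, 2, 11, 6, 0, 16, 9, 13, 4, 15, 3, 17, 8, 5, 10]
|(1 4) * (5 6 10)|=6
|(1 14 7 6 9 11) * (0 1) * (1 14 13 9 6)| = 7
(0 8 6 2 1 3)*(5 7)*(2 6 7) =[8, 3, 1, 0, 4, 2, 6, 5, 7] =(0 8 7 5 2 1 3)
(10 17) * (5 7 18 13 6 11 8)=(5 7 18 13 6 11 8)(10 17)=[0, 1, 2, 3, 4, 7, 11, 18, 5, 9, 17, 8, 12, 6, 14, 15, 16, 10, 13]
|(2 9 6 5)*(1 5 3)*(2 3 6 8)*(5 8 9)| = 5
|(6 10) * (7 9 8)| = 6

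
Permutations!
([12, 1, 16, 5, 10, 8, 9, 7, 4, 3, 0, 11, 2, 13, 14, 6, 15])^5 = (0 6 4 16 5 12 9 10 15 8 2 3)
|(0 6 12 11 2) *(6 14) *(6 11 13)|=|(0 14 11 2)(6 12 13)|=12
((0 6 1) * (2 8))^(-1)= (0 1 6)(2 8)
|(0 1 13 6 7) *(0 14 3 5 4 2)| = 10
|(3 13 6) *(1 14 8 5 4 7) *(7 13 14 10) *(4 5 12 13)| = 6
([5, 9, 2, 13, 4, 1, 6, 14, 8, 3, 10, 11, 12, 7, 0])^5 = (0 13 1 14 3 5 7 9)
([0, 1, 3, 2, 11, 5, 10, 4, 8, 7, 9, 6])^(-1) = (2 3)(4 7 9 10 6 11)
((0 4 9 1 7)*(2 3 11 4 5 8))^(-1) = ((0 5 8 2 3 11 4 9 1 7))^(-1) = (0 7 1 9 4 11 3 2 8 5)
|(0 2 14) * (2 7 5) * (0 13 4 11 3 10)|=|(0 7 5 2 14 13 4 11 3 10)|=10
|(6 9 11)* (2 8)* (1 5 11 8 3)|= 8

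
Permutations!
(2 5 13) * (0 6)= (0 6)(2 5 13)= [6, 1, 5, 3, 4, 13, 0, 7, 8, 9, 10, 11, 12, 2]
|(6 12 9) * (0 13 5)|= 3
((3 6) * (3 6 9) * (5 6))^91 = (3 9)(5 6)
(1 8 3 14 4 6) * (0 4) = [4, 8, 2, 14, 6, 5, 1, 7, 3, 9, 10, 11, 12, 13, 0] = (0 4 6 1 8 3 14)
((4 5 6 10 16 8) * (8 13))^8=(4 5 6 10 16 13 8)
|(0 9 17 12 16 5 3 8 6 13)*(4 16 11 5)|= 10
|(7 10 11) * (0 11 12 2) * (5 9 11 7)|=|(0 7 10 12 2)(5 9 11)|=15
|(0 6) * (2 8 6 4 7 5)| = |(0 4 7 5 2 8 6)| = 7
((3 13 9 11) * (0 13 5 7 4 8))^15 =(0 7 11)(3 13 4)(5 9 8)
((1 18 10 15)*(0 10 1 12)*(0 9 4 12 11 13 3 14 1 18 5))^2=(18)(0 15 13 14 5 10 11 3 1)(4 9 12)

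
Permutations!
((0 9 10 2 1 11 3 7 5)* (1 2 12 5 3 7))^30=(12)(1 7)(3 11)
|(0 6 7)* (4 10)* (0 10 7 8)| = 3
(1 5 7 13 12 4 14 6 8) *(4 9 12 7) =[0, 5, 2, 3, 14, 4, 8, 13, 1, 12, 10, 11, 9, 7, 6] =(1 5 4 14 6 8)(7 13)(9 12)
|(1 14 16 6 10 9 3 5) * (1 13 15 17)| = 11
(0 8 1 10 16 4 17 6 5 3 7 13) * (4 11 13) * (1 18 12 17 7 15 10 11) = (0 8 18 12 17 6 5 3 15 10 16 1 11 13)(4 7) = [8, 11, 2, 15, 7, 3, 5, 4, 18, 9, 16, 13, 17, 0, 14, 10, 1, 6, 12]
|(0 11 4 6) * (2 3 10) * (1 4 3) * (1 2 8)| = |(0 11 3 10 8 1 4 6)| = 8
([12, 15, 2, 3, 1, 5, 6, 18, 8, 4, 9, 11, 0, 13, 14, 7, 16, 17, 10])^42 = [0, 1, 2, 3, 4, 5, 6, 7, 8, 9, 10, 11, 12, 13, 14, 15, 16, 17, 18]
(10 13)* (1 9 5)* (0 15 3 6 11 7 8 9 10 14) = (0 15 3 6 11 7 8 9 5 1 10 13 14) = [15, 10, 2, 6, 4, 1, 11, 8, 9, 5, 13, 7, 12, 14, 0, 3]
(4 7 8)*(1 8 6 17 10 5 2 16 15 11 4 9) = [0, 8, 16, 3, 7, 2, 17, 6, 9, 1, 5, 4, 12, 13, 14, 11, 15, 10] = (1 8 9)(2 16 15 11 4 7 6 17 10 5)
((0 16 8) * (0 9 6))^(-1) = (0 6 9 8 16)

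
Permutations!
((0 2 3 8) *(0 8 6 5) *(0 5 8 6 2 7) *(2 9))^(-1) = (0 7)(2 9 3)(6 8)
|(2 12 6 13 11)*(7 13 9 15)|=8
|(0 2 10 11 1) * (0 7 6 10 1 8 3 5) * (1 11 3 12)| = |(0 2 11 8 12 1 7 6 10 3 5)| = 11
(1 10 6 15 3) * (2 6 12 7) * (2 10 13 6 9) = (1 13 6 15 3)(2 9)(7 10 12) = [0, 13, 9, 1, 4, 5, 15, 10, 8, 2, 12, 11, 7, 6, 14, 3]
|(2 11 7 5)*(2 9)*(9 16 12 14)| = |(2 11 7 5 16 12 14 9)| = 8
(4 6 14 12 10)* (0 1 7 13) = (0 1 7 13)(4 6 14 12 10) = [1, 7, 2, 3, 6, 5, 14, 13, 8, 9, 4, 11, 10, 0, 12]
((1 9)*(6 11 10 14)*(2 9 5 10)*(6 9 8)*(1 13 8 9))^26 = ((1 5 10 14)(2 9 13 8 6 11))^26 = (1 10)(2 13 6)(5 14)(8 11 9)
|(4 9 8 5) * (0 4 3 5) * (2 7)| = 4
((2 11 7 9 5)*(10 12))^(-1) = ((2 11 7 9 5)(10 12))^(-1) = (2 5 9 7 11)(10 12)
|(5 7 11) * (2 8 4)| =3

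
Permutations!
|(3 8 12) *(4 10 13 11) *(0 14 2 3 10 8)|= 12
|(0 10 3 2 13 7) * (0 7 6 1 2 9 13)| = |(0 10 3 9 13 6 1 2)| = 8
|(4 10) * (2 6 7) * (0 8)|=6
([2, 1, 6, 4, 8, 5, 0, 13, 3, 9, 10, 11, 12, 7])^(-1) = [6, 1, 0, 8, 3, 5, 2, 13, 4, 9, 10, 11, 12, 7]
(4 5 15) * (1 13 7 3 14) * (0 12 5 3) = [12, 13, 2, 14, 3, 15, 6, 0, 8, 9, 10, 11, 5, 7, 1, 4] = (0 12 5 15 4 3 14 1 13 7)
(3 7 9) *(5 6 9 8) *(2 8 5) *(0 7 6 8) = (0 7 5 8 2)(3 6 9) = [7, 1, 0, 6, 4, 8, 9, 5, 2, 3]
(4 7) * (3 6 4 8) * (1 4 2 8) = (1 4 7)(2 8 3 6) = [0, 4, 8, 6, 7, 5, 2, 1, 3]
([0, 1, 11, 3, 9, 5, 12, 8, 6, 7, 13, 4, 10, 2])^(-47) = [0, 1, 9, 3, 8, 5, 13, 12, 10, 6, 11, 7, 2, 4]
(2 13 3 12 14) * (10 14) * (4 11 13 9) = (2 9 4 11 13 3 12 10 14) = [0, 1, 9, 12, 11, 5, 6, 7, 8, 4, 14, 13, 10, 3, 2]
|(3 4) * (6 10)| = 2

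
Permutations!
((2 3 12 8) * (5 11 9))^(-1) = ((2 3 12 8)(5 11 9))^(-1) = (2 8 12 3)(5 9 11)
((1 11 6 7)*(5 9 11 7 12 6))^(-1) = (1 7)(5 11 9)(6 12)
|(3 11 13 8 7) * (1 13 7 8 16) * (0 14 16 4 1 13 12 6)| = 24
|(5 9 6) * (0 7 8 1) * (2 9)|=4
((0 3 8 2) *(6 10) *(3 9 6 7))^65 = ((0 9 6 10 7 3 8 2))^65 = (0 9 6 10 7 3 8 2)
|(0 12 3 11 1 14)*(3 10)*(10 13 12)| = 6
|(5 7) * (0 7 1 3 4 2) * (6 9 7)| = 9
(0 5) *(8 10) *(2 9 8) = (0 5)(2 9 8 10) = [5, 1, 9, 3, 4, 0, 6, 7, 10, 8, 2]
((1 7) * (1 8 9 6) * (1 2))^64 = (1 6 8)(2 9 7)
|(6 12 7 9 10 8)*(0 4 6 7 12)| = 12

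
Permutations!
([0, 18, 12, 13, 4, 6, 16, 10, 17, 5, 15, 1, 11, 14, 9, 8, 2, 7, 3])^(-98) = [0, 12, 6, 1, 4, 14, 9, 15, 7, 13, 8, 2, 16, 18, 3, 17, 5, 10, 11]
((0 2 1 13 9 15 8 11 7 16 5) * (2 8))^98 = (0 11 16)(1 15 13 2 9)(5 8 7)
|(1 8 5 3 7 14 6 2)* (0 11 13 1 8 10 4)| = 42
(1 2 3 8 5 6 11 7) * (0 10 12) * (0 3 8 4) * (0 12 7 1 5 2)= (0 10 7 5 6 11 1)(2 8)(3 4 12)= [10, 0, 8, 4, 12, 6, 11, 5, 2, 9, 7, 1, 3]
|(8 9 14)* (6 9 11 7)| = 6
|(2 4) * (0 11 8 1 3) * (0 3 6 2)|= |(0 11 8 1 6 2 4)|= 7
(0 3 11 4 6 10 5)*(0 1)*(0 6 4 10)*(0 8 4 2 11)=[3, 6, 11, 0, 2, 1, 8, 7, 4, 9, 5, 10]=(0 3)(1 6 8 4 2 11 10 5)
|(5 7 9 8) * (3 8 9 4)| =5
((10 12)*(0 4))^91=((0 4)(10 12))^91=(0 4)(10 12)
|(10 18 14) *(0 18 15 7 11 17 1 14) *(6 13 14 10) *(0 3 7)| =9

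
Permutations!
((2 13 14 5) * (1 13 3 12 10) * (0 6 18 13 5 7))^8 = (0 18 14)(1 2 12)(3 10 5)(6 13 7)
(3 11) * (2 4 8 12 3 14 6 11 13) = (2 4 8 12 3 13)(6 11 14) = [0, 1, 4, 13, 8, 5, 11, 7, 12, 9, 10, 14, 3, 2, 6]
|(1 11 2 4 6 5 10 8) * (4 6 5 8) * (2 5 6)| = |(1 11 5 10 4 6 8)| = 7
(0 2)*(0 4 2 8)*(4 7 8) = (0 4 2 7 8) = [4, 1, 7, 3, 2, 5, 6, 8, 0]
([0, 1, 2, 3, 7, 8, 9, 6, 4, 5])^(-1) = [0, 1, 2, 3, 8, 9, 7, 4, 5, 6]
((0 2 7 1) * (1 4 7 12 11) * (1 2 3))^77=((0 3 1)(2 12 11)(4 7))^77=(0 1 3)(2 11 12)(4 7)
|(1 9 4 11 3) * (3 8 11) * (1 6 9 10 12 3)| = 14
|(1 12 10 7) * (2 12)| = |(1 2 12 10 7)| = 5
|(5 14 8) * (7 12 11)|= 3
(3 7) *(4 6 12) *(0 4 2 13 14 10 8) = [4, 1, 13, 7, 6, 5, 12, 3, 0, 9, 8, 11, 2, 14, 10] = (0 4 6 12 2 13 14 10 8)(3 7)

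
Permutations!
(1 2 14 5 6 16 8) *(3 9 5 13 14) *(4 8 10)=(1 2 3 9 5 6 16 10 4 8)(13 14)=[0, 2, 3, 9, 8, 6, 16, 7, 1, 5, 4, 11, 12, 14, 13, 15, 10]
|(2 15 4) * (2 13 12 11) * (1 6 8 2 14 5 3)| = |(1 6 8 2 15 4 13 12 11 14 5 3)| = 12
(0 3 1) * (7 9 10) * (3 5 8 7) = (0 5 8 7 9 10 3 1) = [5, 0, 2, 1, 4, 8, 6, 9, 7, 10, 3]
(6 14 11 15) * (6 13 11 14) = (11 15 13) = [0, 1, 2, 3, 4, 5, 6, 7, 8, 9, 10, 15, 12, 11, 14, 13]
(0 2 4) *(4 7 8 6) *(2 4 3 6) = [4, 1, 7, 6, 0, 5, 3, 8, 2] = (0 4)(2 7 8)(3 6)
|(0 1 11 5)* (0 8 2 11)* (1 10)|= |(0 10 1)(2 11 5 8)|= 12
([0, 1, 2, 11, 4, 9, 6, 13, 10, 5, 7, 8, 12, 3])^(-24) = (13)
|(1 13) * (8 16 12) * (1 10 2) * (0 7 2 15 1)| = 12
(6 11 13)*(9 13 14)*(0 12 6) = (0 12 6 11 14 9 13) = [12, 1, 2, 3, 4, 5, 11, 7, 8, 13, 10, 14, 6, 0, 9]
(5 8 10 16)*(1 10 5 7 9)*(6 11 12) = (1 10 16 7 9)(5 8)(6 11 12) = [0, 10, 2, 3, 4, 8, 11, 9, 5, 1, 16, 12, 6, 13, 14, 15, 7]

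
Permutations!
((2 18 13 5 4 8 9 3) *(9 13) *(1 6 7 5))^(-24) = ((1 6 7 5 4 8 13)(2 18 9 3))^(-24) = (18)(1 4 6 8 7 13 5)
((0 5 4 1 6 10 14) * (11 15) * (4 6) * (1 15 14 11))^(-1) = (0 14 11 10 6 5)(1 15 4)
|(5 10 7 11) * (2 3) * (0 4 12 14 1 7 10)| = |(0 4 12 14 1 7 11 5)(2 3)| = 8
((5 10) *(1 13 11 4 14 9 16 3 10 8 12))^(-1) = ((1 13 11 4 14 9 16 3 10 5 8 12))^(-1) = (1 12 8 5 10 3 16 9 14 4 11 13)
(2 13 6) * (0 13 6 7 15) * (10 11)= (0 13 7 15)(2 6)(10 11)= [13, 1, 6, 3, 4, 5, 2, 15, 8, 9, 11, 10, 12, 7, 14, 0]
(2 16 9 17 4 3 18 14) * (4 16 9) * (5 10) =(2 9 17 16 4 3 18 14)(5 10) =[0, 1, 9, 18, 3, 10, 6, 7, 8, 17, 5, 11, 12, 13, 2, 15, 4, 16, 14]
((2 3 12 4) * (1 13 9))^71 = ((1 13 9)(2 3 12 4))^71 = (1 9 13)(2 4 12 3)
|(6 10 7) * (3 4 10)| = |(3 4 10 7 6)| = 5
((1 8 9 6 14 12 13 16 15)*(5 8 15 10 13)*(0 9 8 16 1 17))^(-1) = ((0 9 6 14 12 5 16 10 13 1 15 17))^(-1) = (0 17 15 1 13 10 16 5 12 14 6 9)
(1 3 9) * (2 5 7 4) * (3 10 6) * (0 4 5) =[4, 10, 0, 9, 2, 7, 3, 5, 8, 1, 6] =(0 4 2)(1 10 6 3 9)(5 7)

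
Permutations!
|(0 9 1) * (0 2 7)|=|(0 9 1 2 7)|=5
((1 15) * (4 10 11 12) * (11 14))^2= ((1 15)(4 10 14 11 12))^2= (15)(4 14 12 10 11)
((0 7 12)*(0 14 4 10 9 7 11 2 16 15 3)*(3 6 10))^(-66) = (0 3 4 14 12 7 9 10 6 15 16 2 11)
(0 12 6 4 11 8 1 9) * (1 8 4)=[12, 9, 2, 3, 11, 5, 1, 7, 8, 0, 10, 4, 6]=(0 12 6 1 9)(4 11)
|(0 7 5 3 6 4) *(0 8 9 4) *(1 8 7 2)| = |(0 2 1 8 9 4 7 5 3 6)| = 10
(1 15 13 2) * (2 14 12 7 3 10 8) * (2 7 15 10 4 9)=(1 10 8 7 3 4 9 2)(12 15 13 14)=[0, 10, 1, 4, 9, 5, 6, 3, 7, 2, 8, 11, 15, 14, 12, 13]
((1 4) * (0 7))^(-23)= ((0 7)(1 4))^(-23)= (0 7)(1 4)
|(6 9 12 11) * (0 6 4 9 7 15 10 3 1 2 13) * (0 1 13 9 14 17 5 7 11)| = 16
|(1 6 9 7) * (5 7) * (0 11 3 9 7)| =|(0 11 3 9 5)(1 6 7)| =15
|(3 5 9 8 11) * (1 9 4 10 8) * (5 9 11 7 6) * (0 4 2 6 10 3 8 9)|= 6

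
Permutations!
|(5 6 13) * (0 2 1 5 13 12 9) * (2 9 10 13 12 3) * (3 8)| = |(0 9)(1 5 6 8 3 2)(10 13 12)| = 6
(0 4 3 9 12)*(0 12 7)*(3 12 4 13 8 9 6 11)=[13, 1, 2, 6, 12, 5, 11, 0, 9, 7, 10, 3, 4, 8]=(0 13 8 9 7)(3 6 11)(4 12)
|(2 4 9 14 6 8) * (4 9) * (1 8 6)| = 5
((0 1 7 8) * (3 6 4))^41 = (0 1 7 8)(3 4 6)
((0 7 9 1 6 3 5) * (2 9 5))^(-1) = ((0 7 5)(1 6 3 2 9))^(-1) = (0 5 7)(1 9 2 3 6)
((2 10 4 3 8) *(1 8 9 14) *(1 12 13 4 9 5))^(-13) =((1 8 2 10 9 14 12 13 4 3 5))^(-13) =(1 3 13 14 10 8 5 4 12 9 2)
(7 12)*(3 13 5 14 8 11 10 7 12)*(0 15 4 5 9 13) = (0 15 4 5 14 8 11 10 7 3)(9 13) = [15, 1, 2, 0, 5, 14, 6, 3, 11, 13, 7, 10, 12, 9, 8, 4]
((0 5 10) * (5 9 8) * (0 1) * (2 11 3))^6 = ((0 9 8 5 10 1)(2 11 3))^6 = (11)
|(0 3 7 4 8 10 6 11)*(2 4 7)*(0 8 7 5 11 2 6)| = 10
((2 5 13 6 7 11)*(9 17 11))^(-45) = (2 6 17 5 7 11 13 9)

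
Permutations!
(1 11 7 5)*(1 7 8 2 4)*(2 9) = [0, 11, 4, 3, 1, 7, 6, 5, 9, 2, 10, 8] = (1 11 8 9 2 4)(5 7)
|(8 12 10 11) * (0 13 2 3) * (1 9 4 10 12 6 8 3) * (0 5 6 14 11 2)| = |(0 13)(1 9 4 10 2)(3 5 6 8 14 11)| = 30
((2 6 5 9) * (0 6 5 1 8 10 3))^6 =(10)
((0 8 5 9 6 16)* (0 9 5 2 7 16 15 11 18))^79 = (0 18 11 15 6 9 16 7 2 8)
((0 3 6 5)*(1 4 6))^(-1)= (0 5 6 4 1 3)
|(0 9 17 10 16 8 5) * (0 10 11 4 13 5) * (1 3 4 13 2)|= 36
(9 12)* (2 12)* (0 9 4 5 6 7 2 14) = (0 9 14)(2 12 4 5 6 7) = [9, 1, 12, 3, 5, 6, 7, 2, 8, 14, 10, 11, 4, 13, 0]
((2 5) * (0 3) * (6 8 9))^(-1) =((0 3)(2 5)(6 8 9))^(-1) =(0 3)(2 5)(6 9 8)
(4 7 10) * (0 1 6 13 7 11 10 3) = (0 1 6 13 7 3)(4 11 10) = [1, 6, 2, 0, 11, 5, 13, 3, 8, 9, 4, 10, 12, 7]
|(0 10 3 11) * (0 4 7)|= 6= |(0 10 3 11 4 7)|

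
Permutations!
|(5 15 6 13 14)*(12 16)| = 10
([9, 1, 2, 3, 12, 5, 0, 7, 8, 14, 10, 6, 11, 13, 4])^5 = [11, 1, 2, 3, 9, 5, 12, 7, 8, 6, 10, 4, 14, 13, 0]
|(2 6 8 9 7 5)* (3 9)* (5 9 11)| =|(2 6 8 3 11 5)(7 9)| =6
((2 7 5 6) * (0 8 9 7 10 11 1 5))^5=(0 8 9 7)(1 11 10 2 6 5)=((0 8 9 7)(1 5 6 2 10 11))^5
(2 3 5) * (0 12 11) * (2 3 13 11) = (0 12 2 13 11)(3 5) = [12, 1, 13, 5, 4, 3, 6, 7, 8, 9, 10, 0, 2, 11]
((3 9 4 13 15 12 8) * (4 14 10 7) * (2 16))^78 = (16)(3 12 13 7 14)(4 10 9 8 15)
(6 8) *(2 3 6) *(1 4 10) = (1 4 10)(2 3 6 8) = [0, 4, 3, 6, 10, 5, 8, 7, 2, 9, 1]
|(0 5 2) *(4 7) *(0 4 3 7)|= 4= |(0 5 2 4)(3 7)|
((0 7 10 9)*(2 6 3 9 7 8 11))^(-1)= (0 9 3 6 2 11 8)(7 10)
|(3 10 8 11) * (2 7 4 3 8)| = 10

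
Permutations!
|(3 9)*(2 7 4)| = |(2 7 4)(3 9)| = 6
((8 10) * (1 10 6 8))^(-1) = ((1 10)(6 8))^(-1) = (1 10)(6 8)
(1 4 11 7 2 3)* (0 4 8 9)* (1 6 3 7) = (0 4 11 1 8 9)(2 7)(3 6) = [4, 8, 7, 6, 11, 5, 3, 2, 9, 0, 10, 1]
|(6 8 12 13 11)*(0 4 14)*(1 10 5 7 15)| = |(0 4 14)(1 10 5 7 15)(6 8 12 13 11)| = 15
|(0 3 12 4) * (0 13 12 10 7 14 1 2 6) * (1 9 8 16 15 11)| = |(0 3 10 7 14 9 8 16 15 11 1 2 6)(4 13 12)| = 39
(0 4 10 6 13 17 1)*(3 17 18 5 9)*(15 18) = [4, 0, 2, 17, 10, 9, 13, 7, 8, 3, 6, 11, 12, 15, 14, 18, 16, 1, 5] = (0 4 10 6 13 15 18 5 9 3 17 1)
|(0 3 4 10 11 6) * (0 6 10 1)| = 4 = |(0 3 4 1)(10 11)|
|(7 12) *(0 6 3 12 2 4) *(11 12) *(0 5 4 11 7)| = |(0 6 3 7 2 11 12)(4 5)| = 14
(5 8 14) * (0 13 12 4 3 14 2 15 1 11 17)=(0 13 12 4 3 14 5 8 2 15 1 11 17)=[13, 11, 15, 14, 3, 8, 6, 7, 2, 9, 10, 17, 4, 12, 5, 1, 16, 0]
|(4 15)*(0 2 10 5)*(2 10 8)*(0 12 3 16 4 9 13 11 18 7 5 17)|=|(0 10 17)(2 8)(3 16 4 15 9 13 11 18 7 5 12)|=66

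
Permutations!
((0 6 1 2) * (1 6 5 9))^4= (0 2 1 9 5)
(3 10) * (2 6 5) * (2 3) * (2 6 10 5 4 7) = (2 10 6 4 7)(3 5) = [0, 1, 10, 5, 7, 3, 4, 2, 8, 9, 6]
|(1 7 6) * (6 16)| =|(1 7 16 6)| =4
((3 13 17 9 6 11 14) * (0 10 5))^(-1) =((0 10 5)(3 13 17 9 6 11 14))^(-1) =(0 5 10)(3 14 11 6 9 17 13)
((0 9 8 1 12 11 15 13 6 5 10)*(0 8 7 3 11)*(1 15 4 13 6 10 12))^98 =(0 10 9 8 7 15 3 6 11 5 4 12 13)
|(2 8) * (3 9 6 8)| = 5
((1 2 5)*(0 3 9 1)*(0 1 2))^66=(9)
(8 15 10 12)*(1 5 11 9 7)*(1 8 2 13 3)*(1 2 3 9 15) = [0, 5, 13, 2, 4, 11, 6, 8, 1, 7, 12, 15, 3, 9, 14, 10] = (1 5 11 15 10 12 3 2 13 9 7 8)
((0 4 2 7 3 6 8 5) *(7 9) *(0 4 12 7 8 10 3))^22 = (0 12 7)(2 8 4 9 5)(3 6 10)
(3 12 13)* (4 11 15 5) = (3 12 13)(4 11 15 5) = [0, 1, 2, 12, 11, 4, 6, 7, 8, 9, 10, 15, 13, 3, 14, 5]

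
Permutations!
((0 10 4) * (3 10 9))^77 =((0 9 3 10 4))^77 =(0 3 4 9 10)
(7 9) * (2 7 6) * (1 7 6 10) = (1 7 9 10)(2 6) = [0, 7, 6, 3, 4, 5, 2, 9, 8, 10, 1]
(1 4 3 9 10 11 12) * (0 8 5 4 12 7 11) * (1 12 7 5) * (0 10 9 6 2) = (12)(0 8 1 7 11 5 4 3 6 2) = [8, 7, 0, 6, 3, 4, 2, 11, 1, 9, 10, 5, 12]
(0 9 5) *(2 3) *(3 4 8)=(0 9 5)(2 4 8 3)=[9, 1, 4, 2, 8, 0, 6, 7, 3, 5]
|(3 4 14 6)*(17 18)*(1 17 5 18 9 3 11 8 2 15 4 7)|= |(1 17 9 3 7)(2 15 4 14 6 11 8)(5 18)|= 70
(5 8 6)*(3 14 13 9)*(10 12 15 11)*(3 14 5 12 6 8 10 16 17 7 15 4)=(3 5 10 6 12 4)(7 15 11 16 17)(9 14 13)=[0, 1, 2, 5, 3, 10, 12, 15, 8, 14, 6, 16, 4, 9, 13, 11, 17, 7]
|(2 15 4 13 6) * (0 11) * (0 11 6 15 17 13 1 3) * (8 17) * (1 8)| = 5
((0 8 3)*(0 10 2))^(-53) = (0 3 2 8 10)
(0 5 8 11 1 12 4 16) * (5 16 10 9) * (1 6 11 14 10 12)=[16, 1, 2, 3, 12, 8, 11, 7, 14, 5, 9, 6, 4, 13, 10, 15, 0]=(0 16)(4 12)(5 8 14 10 9)(6 11)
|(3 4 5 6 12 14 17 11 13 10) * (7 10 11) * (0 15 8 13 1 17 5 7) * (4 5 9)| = 63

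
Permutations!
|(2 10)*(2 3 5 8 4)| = 6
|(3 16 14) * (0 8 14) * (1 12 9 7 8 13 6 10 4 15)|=|(0 13 6 10 4 15 1 12 9 7 8 14 3 16)|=14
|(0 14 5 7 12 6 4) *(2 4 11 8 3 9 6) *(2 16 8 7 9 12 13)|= |(0 14 5 9 6 11 7 13 2 4)(3 12 16 8)|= 20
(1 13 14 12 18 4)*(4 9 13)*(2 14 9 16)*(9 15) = (1 4)(2 14 12 18 16)(9 13 15) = [0, 4, 14, 3, 1, 5, 6, 7, 8, 13, 10, 11, 18, 15, 12, 9, 2, 17, 16]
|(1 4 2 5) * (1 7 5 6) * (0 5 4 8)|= |(0 5 7 4 2 6 1 8)|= 8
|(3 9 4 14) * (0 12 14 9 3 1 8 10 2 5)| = 8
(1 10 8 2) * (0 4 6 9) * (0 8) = (0 4 6 9 8 2 1 10) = [4, 10, 1, 3, 6, 5, 9, 7, 2, 8, 0]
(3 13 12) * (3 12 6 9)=(3 13 6 9)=[0, 1, 2, 13, 4, 5, 9, 7, 8, 3, 10, 11, 12, 6]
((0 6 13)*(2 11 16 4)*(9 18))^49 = (0 6 13)(2 11 16 4)(9 18)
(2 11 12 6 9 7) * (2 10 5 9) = (2 11 12 6)(5 9 7 10) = [0, 1, 11, 3, 4, 9, 2, 10, 8, 7, 5, 12, 6]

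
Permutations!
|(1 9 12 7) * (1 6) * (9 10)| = |(1 10 9 12 7 6)| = 6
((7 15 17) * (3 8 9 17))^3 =(3 17)(7 8)(9 15)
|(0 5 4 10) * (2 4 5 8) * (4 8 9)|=|(0 9 4 10)(2 8)|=4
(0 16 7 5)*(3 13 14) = (0 16 7 5)(3 13 14) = [16, 1, 2, 13, 4, 0, 6, 5, 8, 9, 10, 11, 12, 14, 3, 15, 7]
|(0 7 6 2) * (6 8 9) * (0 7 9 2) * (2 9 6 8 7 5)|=2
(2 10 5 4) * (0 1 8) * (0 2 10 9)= (0 1 8 2 9)(4 10 5)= [1, 8, 9, 3, 10, 4, 6, 7, 2, 0, 5]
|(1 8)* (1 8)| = 1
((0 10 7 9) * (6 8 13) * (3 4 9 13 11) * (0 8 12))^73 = (0 10 7 13 6 12)(3 8 4 11 9)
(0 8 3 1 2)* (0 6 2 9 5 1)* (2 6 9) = [8, 2, 9, 0, 4, 1, 6, 7, 3, 5] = (0 8 3)(1 2 9 5)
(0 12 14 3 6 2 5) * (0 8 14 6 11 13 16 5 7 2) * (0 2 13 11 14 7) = (0 12 6 2)(3 14)(5 8 7 13 16) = [12, 1, 0, 14, 4, 8, 2, 13, 7, 9, 10, 11, 6, 16, 3, 15, 5]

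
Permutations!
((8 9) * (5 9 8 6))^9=(9)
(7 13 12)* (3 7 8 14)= (3 7 13 12 8 14)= [0, 1, 2, 7, 4, 5, 6, 13, 14, 9, 10, 11, 8, 12, 3]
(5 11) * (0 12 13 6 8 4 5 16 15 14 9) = [12, 1, 2, 3, 5, 11, 8, 7, 4, 0, 10, 16, 13, 6, 9, 14, 15] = (0 12 13 6 8 4 5 11 16 15 14 9)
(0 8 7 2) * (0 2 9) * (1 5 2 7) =(0 8 1 5 2 7 9) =[8, 5, 7, 3, 4, 2, 6, 9, 1, 0]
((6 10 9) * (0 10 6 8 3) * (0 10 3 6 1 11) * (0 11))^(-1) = (11)(0 1 6 8 9 10 3)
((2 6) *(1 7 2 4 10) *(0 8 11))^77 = (0 11 8)(1 10 4 6 2 7)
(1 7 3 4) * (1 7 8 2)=(1 8 2)(3 4 7)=[0, 8, 1, 4, 7, 5, 6, 3, 2]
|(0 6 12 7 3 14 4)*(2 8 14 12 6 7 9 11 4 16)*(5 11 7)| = |(0 5 11 4)(2 8 14 16)(3 12 9 7)| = 4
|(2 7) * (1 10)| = 2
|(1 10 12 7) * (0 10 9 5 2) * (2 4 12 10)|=6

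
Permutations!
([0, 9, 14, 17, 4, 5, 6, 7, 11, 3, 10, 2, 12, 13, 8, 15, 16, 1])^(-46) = (1 3)(2 8)(9 17)(11 14)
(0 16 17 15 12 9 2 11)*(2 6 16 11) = (0 11)(6 16 17 15 12 9) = [11, 1, 2, 3, 4, 5, 16, 7, 8, 6, 10, 0, 9, 13, 14, 12, 17, 15]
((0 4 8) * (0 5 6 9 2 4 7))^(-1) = ((0 7)(2 4 8 5 6 9))^(-1) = (0 7)(2 9 6 5 8 4)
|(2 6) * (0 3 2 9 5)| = 6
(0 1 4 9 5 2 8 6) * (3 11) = (0 1 4 9 5 2 8 6)(3 11) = [1, 4, 8, 11, 9, 2, 0, 7, 6, 5, 10, 3]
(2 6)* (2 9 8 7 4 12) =(2 6 9 8 7 4 12) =[0, 1, 6, 3, 12, 5, 9, 4, 7, 8, 10, 11, 2]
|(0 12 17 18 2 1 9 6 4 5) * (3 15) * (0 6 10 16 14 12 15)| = |(0 15 3)(1 9 10 16 14 12 17 18 2)(4 5 6)| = 9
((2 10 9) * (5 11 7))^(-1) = ((2 10 9)(5 11 7))^(-1) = (2 9 10)(5 7 11)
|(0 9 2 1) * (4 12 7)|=|(0 9 2 1)(4 12 7)|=12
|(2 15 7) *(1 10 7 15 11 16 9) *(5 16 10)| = 4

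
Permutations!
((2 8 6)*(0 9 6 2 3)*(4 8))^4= ((0 9 6 3)(2 4 8))^4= (9)(2 4 8)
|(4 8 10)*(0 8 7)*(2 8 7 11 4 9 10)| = |(0 7)(2 8)(4 11)(9 10)| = 2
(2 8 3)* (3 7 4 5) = (2 8 7 4 5 3) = [0, 1, 8, 2, 5, 3, 6, 4, 7]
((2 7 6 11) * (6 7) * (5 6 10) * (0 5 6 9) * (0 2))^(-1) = ((0 5 9 2 10 6 11))^(-1) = (0 11 6 10 2 9 5)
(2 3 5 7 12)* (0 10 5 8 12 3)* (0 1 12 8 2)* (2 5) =(0 10 2 1 12)(3 5 7) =[10, 12, 1, 5, 4, 7, 6, 3, 8, 9, 2, 11, 0]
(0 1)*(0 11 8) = (0 1 11 8) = [1, 11, 2, 3, 4, 5, 6, 7, 0, 9, 10, 8]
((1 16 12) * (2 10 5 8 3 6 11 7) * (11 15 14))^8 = (1 12 16)(2 11 15 3 5)(6 8 10 7 14)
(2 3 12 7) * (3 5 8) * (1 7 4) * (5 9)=(1 7 2 9 5 8 3 12 4)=[0, 7, 9, 12, 1, 8, 6, 2, 3, 5, 10, 11, 4]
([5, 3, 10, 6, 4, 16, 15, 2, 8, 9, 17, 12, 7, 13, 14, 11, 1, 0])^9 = (0 7 6 5 2 15 16 10 11 1 17 12 3)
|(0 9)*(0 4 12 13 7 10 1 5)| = 9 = |(0 9 4 12 13 7 10 1 5)|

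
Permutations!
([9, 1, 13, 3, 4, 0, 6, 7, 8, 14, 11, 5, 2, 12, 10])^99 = (0 10)(5 14)(9 11)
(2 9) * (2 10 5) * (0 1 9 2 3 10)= [1, 9, 2, 10, 4, 3, 6, 7, 8, 0, 5]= (0 1 9)(3 10 5)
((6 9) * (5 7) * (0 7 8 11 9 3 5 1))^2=((0 7 1)(3 5 8 11 9 6))^2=(0 1 7)(3 8 9)(5 11 6)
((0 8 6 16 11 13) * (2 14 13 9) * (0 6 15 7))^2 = ((0 8 15 7)(2 14 13 6 16 11 9))^2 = (0 15)(2 13 16 9 14 6 11)(7 8)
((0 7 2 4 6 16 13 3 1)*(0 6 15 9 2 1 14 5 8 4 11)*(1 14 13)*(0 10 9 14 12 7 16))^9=(0 16 1 6)(2 11 10 9)(3 13)(4 8 5 14 15)(7 12)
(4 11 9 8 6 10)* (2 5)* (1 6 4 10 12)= (1 6 12)(2 5)(4 11 9 8)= [0, 6, 5, 3, 11, 2, 12, 7, 4, 8, 10, 9, 1]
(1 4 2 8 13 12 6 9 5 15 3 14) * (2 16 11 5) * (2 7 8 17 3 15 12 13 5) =(1 4 16 11 2 17 3 14)(5 12 6 9 7 8) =[0, 4, 17, 14, 16, 12, 9, 8, 5, 7, 10, 2, 6, 13, 1, 15, 11, 3]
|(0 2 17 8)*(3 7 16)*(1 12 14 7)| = 12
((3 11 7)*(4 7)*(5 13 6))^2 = ((3 11 4 7)(5 13 6))^2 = (3 4)(5 6 13)(7 11)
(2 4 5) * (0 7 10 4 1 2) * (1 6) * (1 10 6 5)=(0 7 6 10 4 1 2 5)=[7, 2, 5, 3, 1, 0, 10, 6, 8, 9, 4]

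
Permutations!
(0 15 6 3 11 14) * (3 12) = (0 15 6 12 3 11 14) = [15, 1, 2, 11, 4, 5, 12, 7, 8, 9, 10, 14, 3, 13, 0, 6]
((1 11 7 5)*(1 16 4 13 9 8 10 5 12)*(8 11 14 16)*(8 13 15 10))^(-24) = ((1 14 16 4 15 10 5 13 9 11 7 12))^(-24) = (16)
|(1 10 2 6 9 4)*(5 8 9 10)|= |(1 5 8 9 4)(2 6 10)|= 15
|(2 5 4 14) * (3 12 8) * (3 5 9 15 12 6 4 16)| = |(2 9 15 12 8 5 16 3 6 4 14)| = 11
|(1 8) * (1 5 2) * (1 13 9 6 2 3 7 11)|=12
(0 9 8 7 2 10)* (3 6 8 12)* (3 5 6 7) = (0 9 12 5 6 8 3 7 2 10) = [9, 1, 10, 7, 4, 6, 8, 2, 3, 12, 0, 11, 5]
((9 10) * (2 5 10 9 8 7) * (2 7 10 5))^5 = ((8 10))^5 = (8 10)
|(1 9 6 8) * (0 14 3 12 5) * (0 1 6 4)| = 8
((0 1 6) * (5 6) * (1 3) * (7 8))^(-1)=(0 6 5 1 3)(7 8)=((0 3 1 5 6)(7 8))^(-1)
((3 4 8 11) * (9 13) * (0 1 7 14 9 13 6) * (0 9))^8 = ((0 1 7 14)(3 4 8 11)(6 9))^8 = (14)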